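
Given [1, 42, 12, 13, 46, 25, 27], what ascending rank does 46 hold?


Sort ascending: [1, 12, 13, 25, 27, 42, 46]
Find 46 in the sorted list.
46 is at position 7 (1-indexed).
Final answer: 7


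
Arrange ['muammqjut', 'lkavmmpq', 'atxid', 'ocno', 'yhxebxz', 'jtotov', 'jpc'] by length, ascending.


Compute lengths:
  'muammqjut' has length 9
  'lkavmmpq' has length 8
  'atxid' has length 5
  'ocno' has length 4
  'yhxebxz' has length 7
  'jtotov' has length 6
  'jpc' has length 3
Lengths in increasing order: 3 < 4 < 5 < 6 < 7 < 8 < 9
Listing the words in that order gives the answer.
Final answer: ['jpc', 'ocno', 'atxid', 'jtotov', 'yhxebxz', 'lkavmmpq', 'muammqjut']


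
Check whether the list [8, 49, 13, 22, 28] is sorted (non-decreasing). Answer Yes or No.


Check consecutive pairs:
  8 <= 49? True
  49 <= 13? False
  13 <= 22? True
  22 <= 28? True
1 consecutive pair(s) are out of order, so the list is not sorted.
Final answer: No


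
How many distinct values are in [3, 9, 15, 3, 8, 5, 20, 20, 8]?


List all unique values:
Distinct values: [3, 5, 8, 9, 15, 20]
Count = 6
Final answer: 6


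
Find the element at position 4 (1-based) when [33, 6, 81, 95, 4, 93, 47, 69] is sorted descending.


Sort descending: [95, 93, 81, 69, 47, 33, 6, 4]
The 4th element (1-indexed) is at index 3.
Value = 69
Final answer: 69


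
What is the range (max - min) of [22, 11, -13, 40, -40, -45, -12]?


Maximum value: 40
Minimum value: -45
Range = 40 - (-45) = 85
Final answer: 85


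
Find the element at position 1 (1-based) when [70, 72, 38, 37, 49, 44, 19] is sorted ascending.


Sort ascending: [19, 37, 38, 44, 49, 70, 72]
The 1st element (1-indexed) is at index 0.
Value = 19
Final answer: 19


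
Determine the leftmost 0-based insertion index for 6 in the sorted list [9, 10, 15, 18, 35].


List is sorted: [9, 10, 15, 18, 35]
We need the leftmost position where 6 can be inserted, i.e. the first index whose element is >= 6 (or the end of the list if none is).
Binary search with low=0, high=5 (0-based indices):
  low=0, high=5, mid=2: a[2]=15 >= 6, so high = 2
  low=0, high=2, mid=1: a[1]=10 >= 6, so high = 1
  low=0, high=1, mid=0: a[0]=9 >= 6, so high = 0
Now low = high = 0, so the insertion index is 0.
Final answer: 0


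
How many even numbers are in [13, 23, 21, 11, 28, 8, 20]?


Check each element:
  13 is odd
  23 is odd
  21 is odd
  11 is odd
  28 is even
  8 is even
  20 is even
Evens: [28, 8, 20]
Count of evens = 3
Final answer: 3


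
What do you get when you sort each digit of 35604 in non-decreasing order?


The number 35604 has digits: 3, 5, 6, 0, 4
Sorted: 0, 3, 4, 5, 6
Joining the sorted digits gives the result.
Final answer: 03456


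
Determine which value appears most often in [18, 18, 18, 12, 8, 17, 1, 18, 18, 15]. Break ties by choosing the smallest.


Count the frequency of each value:
  1 appears 1 time(s)
  8 appears 1 time(s)
  12 appears 1 time(s)
  15 appears 1 time(s)
  17 appears 1 time(s)
  18 appears 5 time(s)
Maximum frequency is 5.
Only 18 reaches that frequency, so it is the mode.
Final answer: 18


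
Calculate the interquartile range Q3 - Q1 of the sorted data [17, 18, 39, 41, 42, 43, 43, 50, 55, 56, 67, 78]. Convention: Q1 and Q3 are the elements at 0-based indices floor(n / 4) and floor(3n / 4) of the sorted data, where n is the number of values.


The data has n = 12 elements.
Q1 index = floor(12 / 4) = floor(3) = 3; Q3 index = floor(3 * 12 / 4) = floor(9) = 9
Q1 = element at index 3 = 41
Q3 = element at index 9 = 56
IQR = 56 - 41 = 15
Final answer: 15


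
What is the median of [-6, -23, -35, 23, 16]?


First, sort the list: [-35, -23, -6, 16, 23]
The list has 5 elements (odd count).
The middle index is 2 (0-based), and the element there is -6.
Final answer: -6


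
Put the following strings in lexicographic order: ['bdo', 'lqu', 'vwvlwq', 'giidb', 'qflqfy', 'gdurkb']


Compare strings character by character (the first differing letter decides):
  'bdo' < 'gdurkb' since 'b' < 'g' at position 1
  'gdurkb' < 'giidb' since 'd' < 'i' at position 2
  'giidb' < 'lqu' since 'g' < 'l' at position 1
  'lqu' < 'qflqfy' since 'l' < 'q' at position 1
  'qflqfy' < 'vwvlwq' since 'q' < 'v' at position 1
Chaining these comparisons gives the alphabetical order.
Final answer: ['bdo', 'gdurkb', 'giidb', 'lqu', 'qflqfy', 'vwvlwq']


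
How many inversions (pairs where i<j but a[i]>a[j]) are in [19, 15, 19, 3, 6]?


For each element, count the later elements that are smaller than it:
  19 (index 0): smaller elements after it = [15, 3, 6] -> 3
  15 (index 1): smaller elements after it = [3, 6] -> 2
  19 (index 2): smaller elements after it = [3, 6] -> 2
  3 (index 3): smaller elements after it = [] -> 0
Total inversions = 3 + 2 + 2 + 0 = 7
Final answer: 7


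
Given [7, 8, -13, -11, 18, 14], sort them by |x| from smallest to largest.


Compute absolute values:
  |7| = 7
  |8| = 8
  |-13| = 13
  |-11| = 11
  |18| = 18
  |14| = 14
Absolute values in increasing order: 7 < 8 < 11 < 13 < 14 < 18
Listing the original numbers in that order gives the answer.
Final answer: [7, 8, -11, -13, 14, 18]


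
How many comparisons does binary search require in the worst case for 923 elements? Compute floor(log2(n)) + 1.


Binary search halves the search space each step.
Maximum comparisons = floor(log2(923)) + 1
log2(923) = 9.8502
floor(log2(923)) = 9, so 9 + 1 = 10
Final answer: 10


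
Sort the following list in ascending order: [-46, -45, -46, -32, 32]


Original list: [-46, -45, -46, -32, 32]
Repeatedly take the smallest remaining element:
  Remaining [-46, -45, -46, -32, 32] -> smallest is -46
  Remaining [-45, -46, -32, 32] -> smallest is -46
  Remaining [-45, -32, 32] -> smallest is -45
  Remaining [-32, 32] -> smallest is -32
  Remaining [32] -> smallest is 32
Collecting the picks in order gives the sorted list.
Final answer: [-46, -46, -45, -32, 32]


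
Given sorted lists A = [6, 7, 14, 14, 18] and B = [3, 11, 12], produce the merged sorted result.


List A: [6, 7, 14, 14, 18]
List B: [3, 11, 12]
Repeatedly compare the front elements and take the smaller:
  6 vs 3 -> take 3
  6 vs 11 -> take 6
  7 vs 11 -> take 7
  14 vs 11 -> take 11
  14 vs 12 -> take 12
  B is exhausted; append the rest of A: [14, 14, 18]
Final answer: [3, 6, 7, 11, 12, 14, 14, 18]


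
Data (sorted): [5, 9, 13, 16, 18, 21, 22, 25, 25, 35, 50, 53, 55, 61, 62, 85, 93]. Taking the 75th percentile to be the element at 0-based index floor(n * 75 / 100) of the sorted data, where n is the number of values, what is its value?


The dataset has n = 17 elements.
Index = floor(17 * 75 / 100) = floor(1275 / 100) = floor(12.75) = 12
Counting from index 0 in the sorted data, the element at index 12 is 55.
Final answer: 55


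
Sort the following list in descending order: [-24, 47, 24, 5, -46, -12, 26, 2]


Original list: [-24, 47, 24, 5, -46, -12, 26, 2]
Repeatedly take the largest remaining element:
  Remaining [-24, 47, 24, 5, -46, -12, 26, 2] -> largest is 47
  Remaining [-24, 24, 5, -46, -12, 26, 2] -> largest is 26
  Remaining [-24, 24, 5, -46, -12, 2] -> largest is 24
  Remaining [-24, 5, -46, -12, 2] -> largest is 5
  Remaining [-24, -46, -12, 2] -> largest is 2
  Remaining [-24, -46, -12] -> largest is -12
  Remaining [-24, -46] -> largest is -24
  Remaining [-46] -> largest is -46
Collecting the picks in order gives the descending list.
Final answer: [47, 26, 24, 5, 2, -12, -24, -46]


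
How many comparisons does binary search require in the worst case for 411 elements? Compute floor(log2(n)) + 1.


Binary search halves the search space each step.
Maximum comparisons = floor(log2(411)) + 1
log2(411) = 8.683
floor(log2(411)) = 8, so 8 + 1 = 9
Final answer: 9


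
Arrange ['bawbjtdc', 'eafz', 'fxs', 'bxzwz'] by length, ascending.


Compute lengths:
  'bawbjtdc' has length 8
  'eafz' has length 4
  'fxs' has length 3
  'bxzwz' has length 5
Lengths in increasing order: 3 < 4 < 5 < 8
Listing the words in that order gives the answer.
Final answer: ['fxs', 'eafz', 'bxzwz', 'bawbjtdc']


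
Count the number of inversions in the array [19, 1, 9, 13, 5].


For each element, count the later elements that are smaller than it:
  19 (index 0): smaller elements after it = [1, 9, 13, 5] -> 4
  1 (index 1): smaller elements after it = [] -> 0
  9 (index 2): smaller elements after it = [5] -> 1
  13 (index 3): smaller elements after it = [5] -> 1
Total inversions = 4 + 0 + 1 + 1 = 6
Final answer: 6


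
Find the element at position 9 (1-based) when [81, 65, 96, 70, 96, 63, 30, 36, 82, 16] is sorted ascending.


Sort ascending: [16, 30, 36, 63, 65, 70, 81, 82, 96, 96]
The 9th element (1-indexed) is at index 8.
Value = 96
Final answer: 96


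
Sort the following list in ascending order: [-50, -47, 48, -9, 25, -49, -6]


Original list: [-50, -47, 48, -9, 25, -49, -6]
Repeatedly take the smallest remaining element:
  Remaining [-50, -47, 48, -9, 25, -49, -6] -> smallest is -50
  Remaining [-47, 48, -9, 25, -49, -6] -> smallest is -49
  Remaining [-47, 48, -9, 25, -6] -> smallest is -47
  Remaining [48, -9, 25, -6] -> smallest is -9
  Remaining [48, 25, -6] -> smallest is -6
  Remaining [48, 25] -> smallest is 25
  Remaining [48] -> smallest is 48
Collecting the picks in order gives the sorted list.
Final answer: [-50, -49, -47, -9, -6, 25, 48]


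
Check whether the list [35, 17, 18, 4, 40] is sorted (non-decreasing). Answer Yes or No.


Check consecutive pairs:
  35 <= 17? False
  17 <= 18? True
  18 <= 4? False
  4 <= 40? True
2 consecutive pair(s) are out of order, so the list is not sorted.
Final answer: No


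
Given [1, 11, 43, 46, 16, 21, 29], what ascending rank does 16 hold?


Sort ascending: [1, 11, 16, 21, 29, 43, 46]
Find 16 in the sorted list.
16 is at position 3 (1-indexed).
Final answer: 3


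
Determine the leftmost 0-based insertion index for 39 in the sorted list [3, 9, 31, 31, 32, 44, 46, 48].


List is sorted: [3, 9, 31, 31, 32, 44, 46, 48]
We need the leftmost position where 39 can be inserted, i.e. the first index whose element is >= 39 (or the end of the list if none is).
Binary search with low=0, high=8 (0-based indices):
  low=0, high=8, mid=4: a[4]=32 < 39, so low = 5
  low=5, high=8, mid=6: a[6]=46 >= 39, so high = 6
  low=5, high=6, mid=5: a[5]=44 >= 39, so high = 5
Now low = high = 5, so the insertion index is 5.
Final answer: 5


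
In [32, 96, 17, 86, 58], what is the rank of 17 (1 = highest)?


Sort descending: [96, 86, 58, 32, 17]
Find 17 in the sorted list.
17 is at position 5.
Final answer: 5


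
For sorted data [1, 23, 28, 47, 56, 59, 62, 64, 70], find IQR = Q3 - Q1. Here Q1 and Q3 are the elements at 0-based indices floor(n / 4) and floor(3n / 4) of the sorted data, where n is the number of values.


The data has n = 9 elements.
Q1 index = floor(9 / 4) = floor(2.25) = 2; Q3 index = floor(3 * 9 / 4) = floor(6.75) = 6
Q1 = element at index 2 = 28
Q3 = element at index 6 = 62
IQR = 62 - 28 = 34
Final answer: 34


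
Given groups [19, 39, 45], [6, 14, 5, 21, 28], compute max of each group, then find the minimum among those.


Find max of each group:
  Group 1: [19, 39, 45] -> max = 45
  Group 2: [6, 14, 5, 21, 28] -> max = 28
Maxes: [45, 28]
Minimum of maxes = 28
Final answer: 28


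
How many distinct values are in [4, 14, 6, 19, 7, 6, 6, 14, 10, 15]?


List all unique values:
Distinct values: [4, 6, 7, 10, 14, 15, 19]
Count = 7
Final answer: 7


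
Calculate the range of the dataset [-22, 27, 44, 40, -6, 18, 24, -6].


Maximum value: 44
Minimum value: -22
Range = 44 - (-22) = 66
Final answer: 66


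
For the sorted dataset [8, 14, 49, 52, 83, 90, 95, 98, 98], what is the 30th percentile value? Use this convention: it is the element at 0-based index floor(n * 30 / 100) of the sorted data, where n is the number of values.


The dataset has n = 9 elements.
Index = floor(9 * 30 / 100) = floor(270 / 100) = floor(2.7) = 2
Counting from index 0 in the sorted data, the element at index 2 is 49.
Final answer: 49


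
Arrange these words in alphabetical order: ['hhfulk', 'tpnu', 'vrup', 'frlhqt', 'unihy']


Compare strings character by character (the first differing letter decides):
  'frlhqt' < 'hhfulk' since 'f' < 'h' at position 1
  'hhfulk' < 'tpnu' since 'h' < 't' at position 1
  'tpnu' < 'unihy' since 't' < 'u' at position 1
  'unihy' < 'vrup' since 'u' < 'v' at position 1
Chaining these comparisons gives the alphabetical order.
Final answer: ['frlhqt', 'hhfulk', 'tpnu', 'unihy', 'vrup']


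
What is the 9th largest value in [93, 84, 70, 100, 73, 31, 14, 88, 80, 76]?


Sort descending: [100, 93, 88, 84, 80, 76, 73, 70, 31, 14]
The 9th element (1-indexed) is at index 8.
Value = 31
Final answer: 31


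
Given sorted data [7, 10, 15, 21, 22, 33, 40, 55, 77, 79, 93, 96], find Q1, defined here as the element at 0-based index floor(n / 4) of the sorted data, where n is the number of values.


The list has n = 12 elements.
Q1 index = floor(12 / 4) = floor(3) = 3
Counting from index 0 in the sorted data, the element at index 3 is 21.
Final answer: 21


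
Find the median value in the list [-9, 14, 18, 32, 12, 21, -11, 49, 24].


First, sort the list: [-11, -9, 12, 14, 18, 21, 24, 32, 49]
The list has 9 elements (odd count).
The middle index is 4 (0-based), and the element there is 18.
Final answer: 18


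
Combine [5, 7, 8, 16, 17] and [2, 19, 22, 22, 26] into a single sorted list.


List A: [5, 7, 8, 16, 17]
List B: [2, 19, 22, 22, 26]
Repeatedly compare the front elements and take the smaller:
  5 vs 2 -> take 2
  5 vs 19 -> take 5
  7 vs 19 -> take 7
  8 vs 19 -> take 8
  16 vs 19 -> take 16
  17 vs 19 -> take 17
  A is exhausted; append the rest of B: [19, 22, 22, 26]
Final answer: [2, 5, 7, 8, 16, 17, 19, 22, 22, 26]


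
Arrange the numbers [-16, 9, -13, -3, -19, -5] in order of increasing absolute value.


Compute absolute values:
  |-16| = 16
  |9| = 9
  |-13| = 13
  |-3| = 3
  |-19| = 19
  |-5| = 5
Absolute values in increasing order: 3 < 5 < 9 < 13 < 16 < 19
Listing the original numbers in that order gives the answer.
Final answer: [-3, -5, 9, -13, -16, -19]


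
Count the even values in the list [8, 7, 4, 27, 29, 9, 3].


Check each element:
  8 is even
  7 is odd
  4 is even
  27 is odd
  29 is odd
  9 is odd
  3 is odd
Evens: [8, 4]
Count of evens = 2
Final answer: 2


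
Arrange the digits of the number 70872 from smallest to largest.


The number 70872 has digits: 7, 0, 8, 7, 2
Sorted: 0, 2, 7, 7, 8
Joining the sorted digits gives the result.
Final answer: 02778


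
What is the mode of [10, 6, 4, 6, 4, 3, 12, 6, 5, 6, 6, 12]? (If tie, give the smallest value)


Count the frequency of each value:
  3 appears 1 time(s)
  4 appears 2 time(s)
  5 appears 1 time(s)
  6 appears 5 time(s)
  10 appears 1 time(s)
  12 appears 2 time(s)
Maximum frequency is 5.
Only 6 reaches that frequency, so it is the mode.
Final answer: 6


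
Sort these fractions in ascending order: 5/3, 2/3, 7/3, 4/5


Convert to decimal for comparison:
  5/3 = 1.6667
  2/3 = 0.6667
  7/3 = 2.3333
  4/5 = 0.8
Decimals in increasing order: 0.6667 < 0.8 < 1.6667 < 2.3333
Writing each back as its fraction gives the sorted order.
Final answer: 2/3, 4/5, 5/3, 7/3


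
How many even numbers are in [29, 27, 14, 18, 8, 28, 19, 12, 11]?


Check each element:
  29 is odd
  27 is odd
  14 is even
  18 is even
  8 is even
  28 is even
  19 is odd
  12 is even
  11 is odd
Evens: [14, 18, 8, 28, 12]
Count of evens = 5
Final answer: 5


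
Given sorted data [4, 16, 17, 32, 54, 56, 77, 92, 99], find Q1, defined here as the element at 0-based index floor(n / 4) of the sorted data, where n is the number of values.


The list has n = 9 elements.
Q1 index = floor(9 / 4) = floor(2.25) = 2
Counting from index 0 in the sorted data, the element at index 2 is 17.
Final answer: 17


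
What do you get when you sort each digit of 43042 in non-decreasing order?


The number 43042 has digits: 4, 3, 0, 4, 2
Sorted: 0, 2, 3, 4, 4
Joining the sorted digits gives the result.
Final answer: 02344


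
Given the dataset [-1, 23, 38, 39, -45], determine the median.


First, sort the list: [-45, -1, 23, 38, 39]
The list has 5 elements (odd count).
The middle index is 2 (0-based), and the element there is 23.
Final answer: 23


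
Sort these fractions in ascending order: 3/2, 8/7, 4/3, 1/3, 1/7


Convert to decimal for comparison:
  3/2 = 1.5
  8/7 = 1.1429
  4/3 = 1.3333
  1/3 = 0.3333
  1/7 = 0.1429
Decimals in increasing order: 0.1429 < 0.3333 < 1.1429 < 1.3333 < 1.5
Writing each back as its fraction gives the sorted order.
Final answer: 1/7, 1/3, 8/7, 4/3, 3/2


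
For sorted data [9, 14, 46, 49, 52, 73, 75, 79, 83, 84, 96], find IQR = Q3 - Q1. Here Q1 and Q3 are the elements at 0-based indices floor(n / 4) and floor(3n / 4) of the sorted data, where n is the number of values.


The data has n = 11 elements.
Q1 index = floor(11 / 4) = floor(2.75) = 2; Q3 index = floor(3 * 11 / 4) = floor(8.25) = 8
Q1 = element at index 2 = 46
Q3 = element at index 8 = 83
IQR = 83 - 46 = 37
Final answer: 37


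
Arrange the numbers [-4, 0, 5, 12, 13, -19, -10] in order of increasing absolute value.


Compute absolute values:
  |-4| = 4
  |0| = 0
  |5| = 5
  |12| = 12
  |13| = 13
  |-19| = 19
  |-10| = 10
Absolute values in increasing order: 0 < 4 < 5 < 10 < 12 < 13 < 19
Listing the original numbers in that order gives the answer.
Final answer: [0, -4, 5, -10, 12, 13, -19]


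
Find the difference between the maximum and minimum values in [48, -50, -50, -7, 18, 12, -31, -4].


Maximum value: 48
Minimum value: -50
Range = 48 - (-50) = 98
Final answer: 98


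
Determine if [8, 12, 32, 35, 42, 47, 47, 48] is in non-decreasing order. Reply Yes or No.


Check consecutive pairs:
  8 <= 12? True
  12 <= 32? True
  32 <= 35? True
  35 <= 42? True
  42 <= 47? True
  47 <= 47? True
  47 <= 48? True
Every consecutive pair is in order, so the list is non-decreasing.
Final answer: Yes


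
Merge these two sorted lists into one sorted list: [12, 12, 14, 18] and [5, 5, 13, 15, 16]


List A: [12, 12, 14, 18]
List B: [5, 5, 13, 15, 16]
Repeatedly compare the front elements and take the smaller:
  12 vs 5 -> take 5
  12 vs 5 -> take 5
  12 vs 13 -> take 12
  12 vs 13 -> take 12
  14 vs 13 -> take 13
  14 vs 15 -> take 14
  18 vs 15 -> take 15
  18 vs 16 -> take 16
  B is exhausted; append the rest of A: [18]
Final answer: [5, 5, 12, 12, 13, 14, 15, 16, 18]


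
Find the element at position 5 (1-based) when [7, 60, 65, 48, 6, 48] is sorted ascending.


Sort ascending: [6, 7, 48, 48, 60, 65]
The 5th element (1-indexed) is at index 4.
Value = 60
Final answer: 60


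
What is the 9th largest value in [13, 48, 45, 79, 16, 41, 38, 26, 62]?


Sort descending: [79, 62, 48, 45, 41, 38, 26, 16, 13]
The 9th element (1-indexed) is at index 8.
Value = 13
Final answer: 13


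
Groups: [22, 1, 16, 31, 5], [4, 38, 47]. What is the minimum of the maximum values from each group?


Find max of each group:
  Group 1: [22, 1, 16, 31, 5] -> max = 31
  Group 2: [4, 38, 47] -> max = 47
Maxes: [31, 47]
Minimum of maxes = 31
Final answer: 31


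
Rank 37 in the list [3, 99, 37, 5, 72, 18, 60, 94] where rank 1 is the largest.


Sort descending: [99, 94, 72, 60, 37, 18, 5, 3]
Find 37 in the sorted list.
37 is at position 5.
Final answer: 5


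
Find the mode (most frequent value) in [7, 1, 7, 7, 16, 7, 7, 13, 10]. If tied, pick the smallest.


Count the frequency of each value:
  1 appears 1 time(s)
  7 appears 5 time(s)
  10 appears 1 time(s)
  13 appears 1 time(s)
  16 appears 1 time(s)
Maximum frequency is 5.
Only 7 reaches that frequency, so it is the mode.
Final answer: 7


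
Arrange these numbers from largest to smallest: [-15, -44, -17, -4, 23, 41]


Original list: [-15, -44, -17, -4, 23, 41]
Repeatedly take the largest remaining element:
  Remaining [-15, -44, -17, -4, 23, 41] -> largest is 41
  Remaining [-15, -44, -17, -4, 23] -> largest is 23
  Remaining [-15, -44, -17, -4] -> largest is -4
  Remaining [-15, -44, -17] -> largest is -15
  Remaining [-44, -17] -> largest is -17
  Remaining [-44] -> largest is -44
Collecting the picks in order gives the descending list.
Final answer: [41, 23, -4, -15, -17, -44]


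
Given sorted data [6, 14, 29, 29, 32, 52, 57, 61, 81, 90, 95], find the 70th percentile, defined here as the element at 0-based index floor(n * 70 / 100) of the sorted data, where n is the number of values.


The dataset has n = 11 elements.
Index = floor(11 * 70 / 100) = floor(770 / 100) = floor(7.7) = 7
Counting from index 0 in the sorted data, the element at index 7 is 61.
Final answer: 61


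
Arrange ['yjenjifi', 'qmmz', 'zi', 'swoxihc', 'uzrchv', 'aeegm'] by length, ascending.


Compute lengths:
  'yjenjifi' has length 8
  'qmmz' has length 4
  'zi' has length 2
  'swoxihc' has length 7
  'uzrchv' has length 6
  'aeegm' has length 5
Lengths in increasing order: 2 < 4 < 5 < 6 < 7 < 8
Listing the words in that order gives the answer.
Final answer: ['zi', 'qmmz', 'aeegm', 'uzrchv', 'swoxihc', 'yjenjifi']


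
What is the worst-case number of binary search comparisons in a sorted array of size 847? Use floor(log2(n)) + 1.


Binary search halves the search space each step.
Maximum comparisons = floor(log2(847)) + 1
log2(847) = 9.7262
floor(log2(847)) = 9, so 9 + 1 = 10
Final answer: 10


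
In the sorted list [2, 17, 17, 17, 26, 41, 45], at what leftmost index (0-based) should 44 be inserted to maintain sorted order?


List is sorted: [2, 17, 17, 17, 26, 41, 45]
We need the leftmost position where 44 can be inserted, i.e. the first index whose element is >= 44 (or the end of the list if none is).
Binary search with low=0, high=7 (0-based indices):
  low=0, high=7, mid=3: a[3]=17 < 44, so low = 4
  low=4, high=7, mid=5: a[5]=41 < 44, so low = 6
  low=6, high=7, mid=6: a[6]=45 >= 44, so high = 6
Now low = high = 6, so the insertion index is 6.
Final answer: 6


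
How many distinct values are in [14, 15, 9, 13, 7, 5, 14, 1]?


List all unique values:
Distinct values: [1, 5, 7, 9, 13, 14, 15]
Count = 7
Final answer: 7


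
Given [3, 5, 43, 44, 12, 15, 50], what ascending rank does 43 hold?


Sort ascending: [3, 5, 12, 15, 43, 44, 50]
Find 43 in the sorted list.
43 is at position 5 (1-indexed).
Final answer: 5


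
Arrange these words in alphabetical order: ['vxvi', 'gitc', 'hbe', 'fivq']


Compare strings character by character (the first differing letter decides):
  'fivq' < 'gitc' since 'f' < 'g' at position 1
  'gitc' < 'hbe' since 'g' < 'h' at position 1
  'hbe' < 'vxvi' since 'h' < 'v' at position 1
Chaining these comparisons gives the alphabetical order.
Final answer: ['fivq', 'gitc', 'hbe', 'vxvi']


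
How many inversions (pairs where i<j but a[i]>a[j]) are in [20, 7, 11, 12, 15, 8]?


For each element, count the later elements that are smaller than it:
  20 (index 0): smaller elements after it = [7, 11, 12, 15, 8] -> 5
  7 (index 1): smaller elements after it = [] -> 0
  11 (index 2): smaller elements after it = [8] -> 1
  12 (index 3): smaller elements after it = [8] -> 1
  15 (index 4): smaller elements after it = [8] -> 1
Total inversions = 5 + 0 + 1 + 1 + 1 = 8
Final answer: 8


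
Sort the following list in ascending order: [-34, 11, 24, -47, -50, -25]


Original list: [-34, 11, 24, -47, -50, -25]
Repeatedly take the smallest remaining element:
  Remaining [-34, 11, 24, -47, -50, -25] -> smallest is -50
  Remaining [-34, 11, 24, -47, -25] -> smallest is -47
  Remaining [-34, 11, 24, -25] -> smallest is -34
  Remaining [11, 24, -25] -> smallest is -25
  Remaining [11, 24] -> smallest is 11
  Remaining [24] -> smallest is 24
Collecting the picks in order gives the sorted list.
Final answer: [-50, -47, -34, -25, 11, 24]


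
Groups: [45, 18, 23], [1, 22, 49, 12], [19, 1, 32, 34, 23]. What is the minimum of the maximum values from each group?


Find max of each group:
  Group 1: [45, 18, 23] -> max = 45
  Group 2: [1, 22, 49, 12] -> max = 49
  Group 3: [19, 1, 32, 34, 23] -> max = 34
Maxes: [45, 49, 34]
Minimum of maxes = 34
Final answer: 34


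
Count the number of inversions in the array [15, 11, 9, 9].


For each element, count the later elements that are smaller than it:
  15 (index 0): smaller elements after it = [11, 9, 9] -> 3
  11 (index 1): smaller elements after it = [9, 9] -> 2
  9 (index 2): smaller elements after it = [] -> 0
Total inversions = 3 + 2 + 0 = 5
Final answer: 5


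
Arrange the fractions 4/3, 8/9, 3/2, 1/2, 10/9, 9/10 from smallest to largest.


Convert to decimal for comparison:
  4/3 = 1.3333
  8/9 = 0.8889
  3/2 = 1.5
  1/2 = 0.5
  10/9 = 1.1111
  9/10 = 0.9
Decimals in increasing order: 0.5 < 0.8889 < 0.9 < 1.1111 < 1.3333 < 1.5
Writing each back as its fraction gives the sorted order.
Final answer: 1/2, 8/9, 9/10, 10/9, 4/3, 3/2


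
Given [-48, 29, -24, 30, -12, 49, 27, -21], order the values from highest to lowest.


Original list: [-48, 29, -24, 30, -12, 49, 27, -21]
Repeatedly take the largest remaining element:
  Remaining [-48, 29, -24, 30, -12, 49, 27, -21] -> largest is 49
  Remaining [-48, 29, -24, 30, -12, 27, -21] -> largest is 30
  Remaining [-48, 29, -24, -12, 27, -21] -> largest is 29
  Remaining [-48, -24, -12, 27, -21] -> largest is 27
  Remaining [-48, -24, -12, -21] -> largest is -12
  Remaining [-48, -24, -21] -> largest is -21
  Remaining [-48, -24] -> largest is -24
  Remaining [-48] -> largest is -48
Collecting the picks in order gives the descending list.
Final answer: [49, 30, 29, 27, -12, -21, -24, -48]


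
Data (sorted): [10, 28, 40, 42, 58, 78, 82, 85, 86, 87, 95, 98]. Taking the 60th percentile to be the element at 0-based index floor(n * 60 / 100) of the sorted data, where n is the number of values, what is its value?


The dataset has n = 12 elements.
Index = floor(12 * 60 / 100) = floor(720 / 100) = floor(7.2) = 7
Counting from index 0 in the sorted data, the element at index 7 is 85.
Final answer: 85


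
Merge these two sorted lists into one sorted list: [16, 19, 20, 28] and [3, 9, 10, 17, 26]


List A: [16, 19, 20, 28]
List B: [3, 9, 10, 17, 26]
Repeatedly compare the front elements and take the smaller:
  16 vs 3 -> take 3
  16 vs 9 -> take 9
  16 vs 10 -> take 10
  16 vs 17 -> take 16
  19 vs 17 -> take 17
  19 vs 26 -> take 19
  20 vs 26 -> take 20
  28 vs 26 -> take 26
  B is exhausted; append the rest of A: [28]
Final answer: [3, 9, 10, 16, 17, 19, 20, 26, 28]


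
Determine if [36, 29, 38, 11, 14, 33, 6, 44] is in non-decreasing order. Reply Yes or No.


Check consecutive pairs:
  36 <= 29? False
  29 <= 38? True
  38 <= 11? False
  11 <= 14? True
  14 <= 33? True
  33 <= 6? False
  6 <= 44? True
3 consecutive pair(s) are out of order, so the list is not sorted.
Final answer: No


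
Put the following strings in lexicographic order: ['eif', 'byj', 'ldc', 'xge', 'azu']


Compare strings character by character (the first differing letter decides):
  'azu' < 'byj' since 'a' < 'b' at position 1
  'byj' < 'eif' since 'b' < 'e' at position 1
  'eif' < 'ldc' since 'e' < 'l' at position 1
  'ldc' < 'xge' since 'l' < 'x' at position 1
Chaining these comparisons gives the alphabetical order.
Final answer: ['azu', 'byj', 'eif', 'ldc', 'xge']


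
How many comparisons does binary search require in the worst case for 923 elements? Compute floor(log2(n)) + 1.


Binary search halves the search space each step.
Maximum comparisons = floor(log2(923)) + 1
log2(923) = 9.8502
floor(log2(923)) = 9, so 9 + 1 = 10
Final answer: 10


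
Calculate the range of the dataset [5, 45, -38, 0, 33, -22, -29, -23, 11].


Maximum value: 45
Minimum value: -38
Range = 45 - (-38) = 83
Final answer: 83


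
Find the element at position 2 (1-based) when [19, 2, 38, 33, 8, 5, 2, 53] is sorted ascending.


Sort ascending: [2, 2, 5, 8, 19, 33, 38, 53]
The 2nd element (1-indexed) is at index 1.
Value = 2
Final answer: 2


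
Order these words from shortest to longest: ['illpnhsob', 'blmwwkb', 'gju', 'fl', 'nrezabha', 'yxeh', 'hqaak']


Compute lengths:
  'illpnhsob' has length 9
  'blmwwkb' has length 7
  'gju' has length 3
  'fl' has length 2
  'nrezabha' has length 8
  'yxeh' has length 4
  'hqaak' has length 5
Lengths in increasing order: 2 < 3 < 4 < 5 < 7 < 8 < 9
Listing the words in that order gives the answer.
Final answer: ['fl', 'gju', 'yxeh', 'hqaak', 'blmwwkb', 'nrezabha', 'illpnhsob']


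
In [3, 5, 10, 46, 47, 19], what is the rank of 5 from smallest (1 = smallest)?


Sort ascending: [3, 5, 10, 19, 46, 47]
Find 5 in the sorted list.
5 is at position 2 (1-indexed).
Final answer: 2


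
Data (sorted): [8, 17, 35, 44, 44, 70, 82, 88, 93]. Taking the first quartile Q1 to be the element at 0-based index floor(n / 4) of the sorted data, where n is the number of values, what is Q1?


The list has n = 9 elements.
Q1 index = floor(9 / 4) = floor(2.25) = 2
Counting from index 0 in the sorted data, the element at index 2 is 35.
Final answer: 35


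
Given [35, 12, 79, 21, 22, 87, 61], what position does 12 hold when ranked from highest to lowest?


Sort descending: [87, 79, 61, 35, 22, 21, 12]
Find 12 in the sorted list.
12 is at position 7.
Final answer: 7


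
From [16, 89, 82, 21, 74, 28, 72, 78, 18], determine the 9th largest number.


Sort descending: [89, 82, 78, 74, 72, 28, 21, 18, 16]
The 9th element (1-indexed) is at index 8.
Value = 16
Final answer: 16


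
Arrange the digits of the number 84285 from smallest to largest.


The number 84285 has digits: 8, 4, 2, 8, 5
Sorted: 2, 4, 5, 8, 8
Joining the sorted digits gives the result.
Final answer: 24588


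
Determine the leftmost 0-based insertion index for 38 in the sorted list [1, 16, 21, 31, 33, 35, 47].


List is sorted: [1, 16, 21, 31, 33, 35, 47]
We need the leftmost position where 38 can be inserted, i.e. the first index whose element is >= 38 (or the end of the list if none is).
Binary search with low=0, high=7 (0-based indices):
  low=0, high=7, mid=3: a[3]=31 < 38, so low = 4
  low=4, high=7, mid=5: a[5]=35 < 38, so low = 6
  low=6, high=7, mid=6: a[6]=47 >= 38, so high = 6
Now low = high = 6, so the insertion index is 6.
Final answer: 6


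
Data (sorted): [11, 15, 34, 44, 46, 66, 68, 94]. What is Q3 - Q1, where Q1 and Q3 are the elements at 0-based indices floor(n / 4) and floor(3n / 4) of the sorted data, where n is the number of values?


The data has n = 8 elements.
Q1 index = floor(8 / 4) = floor(2) = 2; Q3 index = floor(3 * 8 / 4) = floor(6) = 6
Q1 = element at index 2 = 34
Q3 = element at index 6 = 68
IQR = 68 - 34 = 34
Final answer: 34


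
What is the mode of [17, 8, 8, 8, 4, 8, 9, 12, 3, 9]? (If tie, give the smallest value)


Count the frequency of each value:
  3 appears 1 time(s)
  4 appears 1 time(s)
  8 appears 4 time(s)
  9 appears 2 time(s)
  12 appears 1 time(s)
  17 appears 1 time(s)
Maximum frequency is 4.
Only 8 reaches that frequency, so it is the mode.
Final answer: 8


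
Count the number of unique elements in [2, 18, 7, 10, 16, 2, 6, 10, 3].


List all unique values:
Distinct values: [2, 3, 6, 7, 10, 16, 18]
Count = 7
Final answer: 7


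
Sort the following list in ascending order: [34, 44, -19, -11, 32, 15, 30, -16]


Original list: [34, 44, -19, -11, 32, 15, 30, -16]
Repeatedly take the smallest remaining element:
  Remaining [34, 44, -19, -11, 32, 15, 30, -16] -> smallest is -19
  Remaining [34, 44, -11, 32, 15, 30, -16] -> smallest is -16
  Remaining [34, 44, -11, 32, 15, 30] -> smallest is -11
  Remaining [34, 44, 32, 15, 30] -> smallest is 15
  Remaining [34, 44, 32, 30] -> smallest is 30
  Remaining [34, 44, 32] -> smallest is 32
  Remaining [34, 44] -> smallest is 34
  Remaining [44] -> smallest is 44
Collecting the picks in order gives the sorted list.
Final answer: [-19, -16, -11, 15, 30, 32, 34, 44]


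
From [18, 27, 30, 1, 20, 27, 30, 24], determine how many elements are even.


Check each element:
  18 is even
  27 is odd
  30 is even
  1 is odd
  20 is even
  27 is odd
  30 is even
  24 is even
Evens: [18, 30, 20, 30, 24]
Count of evens = 5
Final answer: 5


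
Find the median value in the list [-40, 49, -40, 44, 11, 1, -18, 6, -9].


First, sort the list: [-40, -40, -18, -9, 1, 6, 11, 44, 49]
The list has 9 elements (odd count).
The middle index is 4 (0-based), and the element there is 1.
Final answer: 1


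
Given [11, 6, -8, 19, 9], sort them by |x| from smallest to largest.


Compute absolute values:
  |11| = 11
  |6| = 6
  |-8| = 8
  |19| = 19
  |9| = 9
Absolute values in increasing order: 6 < 8 < 9 < 11 < 19
Listing the original numbers in that order gives the answer.
Final answer: [6, -8, 9, 11, 19]


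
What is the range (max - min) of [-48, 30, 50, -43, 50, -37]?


Maximum value: 50
Minimum value: -48
Range = 50 - (-48) = 98
Final answer: 98


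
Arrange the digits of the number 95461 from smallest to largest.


The number 95461 has digits: 9, 5, 4, 6, 1
Sorted: 1, 4, 5, 6, 9
Joining the sorted digits gives the result.
Final answer: 14569


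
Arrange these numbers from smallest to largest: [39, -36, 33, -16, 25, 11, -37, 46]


Original list: [39, -36, 33, -16, 25, 11, -37, 46]
Repeatedly take the smallest remaining element:
  Remaining [39, -36, 33, -16, 25, 11, -37, 46] -> smallest is -37
  Remaining [39, -36, 33, -16, 25, 11, 46] -> smallest is -36
  Remaining [39, 33, -16, 25, 11, 46] -> smallest is -16
  Remaining [39, 33, 25, 11, 46] -> smallest is 11
  Remaining [39, 33, 25, 46] -> smallest is 25
  Remaining [39, 33, 46] -> smallest is 33
  Remaining [39, 46] -> smallest is 39
  Remaining [46] -> smallest is 46
Collecting the picks in order gives the sorted list.
Final answer: [-37, -36, -16, 11, 25, 33, 39, 46]


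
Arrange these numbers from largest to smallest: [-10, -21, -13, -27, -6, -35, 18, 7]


Original list: [-10, -21, -13, -27, -6, -35, 18, 7]
Repeatedly take the largest remaining element:
  Remaining [-10, -21, -13, -27, -6, -35, 18, 7] -> largest is 18
  Remaining [-10, -21, -13, -27, -6, -35, 7] -> largest is 7
  Remaining [-10, -21, -13, -27, -6, -35] -> largest is -6
  Remaining [-10, -21, -13, -27, -35] -> largest is -10
  Remaining [-21, -13, -27, -35] -> largest is -13
  Remaining [-21, -27, -35] -> largest is -21
  Remaining [-27, -35] -> largest is -27
  Remaining [-35] -> largest is -35
Collecting the picks in order gives the descending list.
Final answer: [18, 7, -6, -10, -13, -21, -27, -35]


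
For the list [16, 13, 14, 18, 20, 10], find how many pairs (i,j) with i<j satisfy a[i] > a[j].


For each element, count the later elements that are smaller than it:
  16 (index 0): smaller elements after it = [13, 14, 10] -> 3
  13 (index 1): smaller elements after it = [10] -> 1
  14 (index 2): smaller elements after it = [10] -> 1
  18 (index 3): smaller elements after it = [10] -> 1
  20 (index 4): smaller elements after it = [10] -> 1
Total inversions = 3 + 1 + 1 + 1 + 1 = 7
Final answer: 7


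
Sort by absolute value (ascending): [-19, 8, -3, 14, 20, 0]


Compute absolute values:
  |-19| = 19
  |8| = 8
  |-3| = 3
  |14| = 14
  |20| = 20
  |0| = 0
Absolute values in increasing order: 0 < 3 < 8 < 14 < 19 < 20
Listing the original numbers in that order gives the answer.
Final answer: [0, -3, 8, 14, -19, 20]


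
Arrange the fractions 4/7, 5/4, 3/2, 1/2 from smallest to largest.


Convert to decimal for comparison:
  4/7 = 0.5714
  5/4 = 1.25
  3/2 = 1.5
  1/2 = 0.5
Decimals in increasing order: 0.5 < 0.5714 < 1.25 < 1.5
Writing each back as its fraction gives the sorted order.
Final answer: 1/2, 4/7, 5/4, 3/2


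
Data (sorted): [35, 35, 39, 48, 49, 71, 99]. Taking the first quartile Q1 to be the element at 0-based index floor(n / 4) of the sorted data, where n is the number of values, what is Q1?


The list has n = 7 elements.
Q1 index = floor(7 / 4) = floor(1.75) = 1
Counting from index 0 in the sorted data, the element at index 1 is 35.
Final answer: 35


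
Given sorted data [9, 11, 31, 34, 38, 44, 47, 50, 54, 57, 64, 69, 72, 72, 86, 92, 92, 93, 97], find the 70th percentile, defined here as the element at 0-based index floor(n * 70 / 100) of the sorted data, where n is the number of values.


The dataset has n = 19 elements.
Index = floor(19 * 70 / 100) = floor(1330 / 100) = floor(13.3) = 13
Counting from index 0 in the sorted data, the element at index 13 is 72.
Final answer: 72


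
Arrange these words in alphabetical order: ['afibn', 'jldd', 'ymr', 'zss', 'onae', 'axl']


Compare strings character by character (the first differing letter decides):
  'afibn' < 'axl' since 'f' < 'x' at position 2
  'axl' < 'jldd' since 'a' < 'j' at position 1
  'jldd' < 'onae' since 'j' < 'o' at position 1
  'onae' < 'ymr' since 'o' < 'y' at position 1
  'ymr' < 'zss' since 'y' < 'z' at position 1
Chaining these comparisons gives the alphabetical order.
Final answer: ['afibn', 'axl', 'jldd', 'onae', 'ymr', 'zss']


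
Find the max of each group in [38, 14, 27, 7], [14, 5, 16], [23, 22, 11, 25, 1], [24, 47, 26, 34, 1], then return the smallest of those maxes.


Find max of each group:
  Group 1: [38, 14, 27, 7] -> max = 38
  Group 2: [14, 5, 16] -> max = 16
  Group 3: [23, 22, 11, 25, 1] -> max = 25
  Group 4: [24, 47, 26, 34, 1] -> max = 47
Maxes: [38, 16, 25, 47]
Minimum of maxes = 16
Final answer: 16


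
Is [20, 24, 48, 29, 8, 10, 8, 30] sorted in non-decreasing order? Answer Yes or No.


Check consecutive pairs:
  20 <= 24? True
  24 <= 48? True
  48 <= 29? False
  29 <= 8? False
  8 <= 10? True
  10 <= 8? False
  8 <= 30? True
3 consecutive pair(s) are out of order, so the list is not sorted.
Final answer: No


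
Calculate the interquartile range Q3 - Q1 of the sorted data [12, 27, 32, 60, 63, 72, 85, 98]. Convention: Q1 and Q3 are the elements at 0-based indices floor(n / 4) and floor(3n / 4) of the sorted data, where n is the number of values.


The data has n = 8 elements.
Q1 index = floor(8 / 4) = floor(2) = 2; Q3 index = floor(3 * 8 / 4) = floor(6) = 6
Q1 = element at index 2 = 32
Q3 = element at index 6 = 85
IQR = 85 - 32 = 53
Final answer: 53


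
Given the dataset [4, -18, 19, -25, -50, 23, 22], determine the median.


First, sort the list: [-50, -25, -18, 4, 19, 22, 23]
The list has 7 elements (odd count).
The middle index is 3 (0-based), and the element there is 4.
Final answer: 4


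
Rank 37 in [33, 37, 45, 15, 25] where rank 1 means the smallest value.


Sort ascending: [15, 25, 33, 37, 45]
Find 37 in the sorted list.
37 is at position 4 (1-indexed).
Final answer: 4


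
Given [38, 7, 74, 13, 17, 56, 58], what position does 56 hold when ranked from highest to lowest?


Sort descending: [74, 58, 56, 38, 17, 13, 7]
Find 56 in the sorted list.
56 is at position 3.
Final answer: 3


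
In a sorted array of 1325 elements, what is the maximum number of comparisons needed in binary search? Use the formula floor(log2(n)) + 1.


Binary search halves the search space each step.
Maximum comparisons = floor(log2(1325)) + 1
log2(1325) = 10.3718
floor(log2(1325)) = 10, so 10 + 1 = 11
Final answer: 11


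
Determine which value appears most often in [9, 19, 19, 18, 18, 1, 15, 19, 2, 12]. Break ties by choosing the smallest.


Count the frequency of each value:
  1 appears 1 time(s)
  2 appears 1 time(s)
  9 appears 1 time(s)
  12 appears 1 time(s)
  15 appears 1 time(s)
  18 appears 2 time(s)
  19 appears 3 time(s)
Maximum frequency is 3.
Only 19 reaches that frequency, so it is the mode.
Final answer: 19


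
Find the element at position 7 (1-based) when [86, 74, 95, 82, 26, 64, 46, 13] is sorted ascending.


Sort ascending: [13, 26, 46, 64, 74, 82, 86, 95]
The 7th element (1-indexed) is at index 6.
Value = 86
Final answer: 86


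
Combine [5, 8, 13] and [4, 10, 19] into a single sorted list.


List A: [5, 8, 13]
List B: [4, 10, 19]
Repeatedly compare the front elements and take the smaller:
  5 vs 4 -> take 4
  5 vs 10 -> take 5
  8 vs 10 -> take 8
  13 vs 10 -> take 10
  13 vs 19 -> take 13
  A is exhausted; append the rest of B: [19]
Final answer: [4, 5, 8, 10, 13, 19]
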